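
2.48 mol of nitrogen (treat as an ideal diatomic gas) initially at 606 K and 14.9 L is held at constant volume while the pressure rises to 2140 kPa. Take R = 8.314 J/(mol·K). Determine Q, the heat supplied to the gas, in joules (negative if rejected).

48500 J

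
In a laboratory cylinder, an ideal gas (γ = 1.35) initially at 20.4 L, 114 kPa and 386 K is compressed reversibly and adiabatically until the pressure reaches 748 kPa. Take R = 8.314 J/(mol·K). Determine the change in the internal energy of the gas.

n = P₁V₁/(RT₁) = 114×20.4/(8.314×386) = 0.725 mol.
Adiabatic: T₂/T₁ = (P₂/P₁)^((γ−1)/γ) ⇒ T₂ = 386×(6.56)^0.259 = 629 K; V₂ = 5.06 L.
For an ideal gas ΔU = nCvΔT with Cv = R/(γ−1) = 23.8 J/(mol·K).
ΔU = 0.725×23.8×(629−386) = 4180 J.

4180 J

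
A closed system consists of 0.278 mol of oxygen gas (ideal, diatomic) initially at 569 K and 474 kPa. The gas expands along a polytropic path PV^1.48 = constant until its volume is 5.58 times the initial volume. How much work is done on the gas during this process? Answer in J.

-1540 J

V₁ = nRT₁/P₁ = 0.278×8.314×569/474 = 2.77 L.
Polytropic n=1.48: T₂ = T₁(V₁/V₂)^(n−1) = 569×(0.179)^0.48 = 249 K; P₂ = P₁(V₁/V₂)^n = 37.2 kPa.
W = (P₁V₁−P₂V₂)/(n−1) = (474×2.77−37.2×15.5)/0.48 = 1540 J.
Work done on the gas = −W_by = -1540 J.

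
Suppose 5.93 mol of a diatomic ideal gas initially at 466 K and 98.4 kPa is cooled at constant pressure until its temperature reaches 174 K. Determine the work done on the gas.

V₁ = nRT₁/P₁ = 5.93×8.314×466/98.4 = 233 L.
Isobaric: P stays 98.4 kPa; V/T = const ⇒ T₂ = 174 K, V₂ = 87.2 L.
W = PΔV = 98.4×(87.2−233) kPa·L = -14400 J.
Work done on the gas = −W_by = 14400 J.

14400 J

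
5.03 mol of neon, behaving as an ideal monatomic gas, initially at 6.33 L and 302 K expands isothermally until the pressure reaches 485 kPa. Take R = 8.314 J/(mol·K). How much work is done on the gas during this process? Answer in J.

P₁ = nRT₁/V₁ = 5.03×8.314×302/6.33 = 2000 kPa.
Isothermal: T stays 302 K; PV = const ⇒ V₂ = 26.0 L, P₂ = 485 kPa.
W = nRT ln(V₂/V₁) = 5.03×8.314×302×ln(4.11) = 17900 J.
Work done on the gas = −W_by = -17900 J.

-17900 J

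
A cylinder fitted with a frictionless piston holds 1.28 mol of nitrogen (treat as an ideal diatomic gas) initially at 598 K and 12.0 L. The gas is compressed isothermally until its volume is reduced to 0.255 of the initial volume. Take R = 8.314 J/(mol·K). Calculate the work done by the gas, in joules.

P₁ = nRT₁/V₁ = 1.28×8.314×598/12.0 = 530 kPa.
Isothermal: T stays 598 K; PV = const ⇒ V₂ = 3.06 L, P₂ = 2080 kPa.
W = nRT ln(V₂/V₁) = 1.28×8.314×598×ln(0.255) = -8700 J.

-8700 J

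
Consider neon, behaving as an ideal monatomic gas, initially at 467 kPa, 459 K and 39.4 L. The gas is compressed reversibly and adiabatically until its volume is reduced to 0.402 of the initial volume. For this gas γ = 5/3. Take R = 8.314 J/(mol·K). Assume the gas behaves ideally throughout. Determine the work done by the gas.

n = P₁V₁/(RT₁) = 467×39.4/(8.314×459) = 4.82 mol.
Adiabatic: TV^(γ−1) = const ⇒ T₂ = 459×(2.49)^0.667 = 843 K; PV^γ = const ⇒ P₂ = 2130 kPa.
ΔU = nCvΔT = 4.82×12.5×(843−459) = 23100 J.
Q = 0 for an adiabatic process, so W = −ΔU = -23100 J.

-23100 J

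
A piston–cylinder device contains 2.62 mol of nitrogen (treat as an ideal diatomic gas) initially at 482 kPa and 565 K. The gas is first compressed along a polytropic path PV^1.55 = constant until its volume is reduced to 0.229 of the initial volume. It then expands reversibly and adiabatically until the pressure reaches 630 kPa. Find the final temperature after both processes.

714 K

V₁ = nRT₁/P₁ = 2.62×8.314×565/482 = 25.5 L.
Step 1 — Polytropic n=1.55: T₂ = T₁(V₁/V₂)^(n−1) = 565×(4.37)^0.55 = 1270 K; P₂ = P₁(V₁/V₂)^n = 4730 kPa.
W = (P₁V₁−P₂V₂)/(n−1) = (482×25.5−4730×5.85)/0.55 = -28000 J.
ΔU = nCvΔT = 2.62×20.8×(1270−565) = 38400 J.
Q = ΔU + W = 10500 J.
State after step 1: P = 4730 kPa, V = 5.85 L, T = 1270 K.
Step 2 — Adiabatic: T₂/T₁ = (P₂/P₁)^((γ−1)/γ) ⇒ T₂ = 1270×(0.133)^0.286 = 714 K; V₂ = 24.7 L.
ΔU = nCvΔT = 2.62×20.8×(714−1270) = -30300 J.
Q = 0 for an adiabatic process, so W = −ΔU = 30300 J.
Net over both steps: W = 2360 J, Q = 10500 J, ΔU = 8130 J.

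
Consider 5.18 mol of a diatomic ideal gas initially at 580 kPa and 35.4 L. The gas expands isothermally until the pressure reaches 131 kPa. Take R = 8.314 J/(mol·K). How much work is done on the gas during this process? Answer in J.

-30500 J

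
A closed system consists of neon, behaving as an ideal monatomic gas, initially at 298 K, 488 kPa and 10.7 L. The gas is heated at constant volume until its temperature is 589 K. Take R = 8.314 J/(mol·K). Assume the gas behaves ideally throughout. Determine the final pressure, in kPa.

Isochoric: V stays 10.7 L; P/T = const ⇒ T₂ = 589 K, P₂ = 965 kPa.

965 kPa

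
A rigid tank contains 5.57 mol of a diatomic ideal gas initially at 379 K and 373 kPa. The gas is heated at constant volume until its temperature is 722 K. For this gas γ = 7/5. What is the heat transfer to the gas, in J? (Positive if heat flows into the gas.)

39700 J

V₁ = nRT₁/P₁ = 5.57×8.314×379/373 = 47.1 L.
Isochoric: V stays 47.1 L; P/T = const ⇒ T₂ = 722 K, P₂ = 711 kPa.
W = 0 (no volume change).
ΔU = nCvΔT = 5.57×20.8×(722−379) = 39700 J.
Q = ΔU = 39700 J.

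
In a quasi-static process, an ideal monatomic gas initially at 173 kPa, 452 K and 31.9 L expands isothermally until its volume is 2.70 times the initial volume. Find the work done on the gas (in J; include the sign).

n = P₁V₁/(RT₁) = 173×31.9/(8.314×452) = 1.47 mol.
Isothermal: T stays 452 K; PV = const ⇒ V₂ = 86.1 L, P₂ = 64.1 kPa.
W = nRT ln(V₂/V₁) = 1.47×8.314×452×ln(2.70) = 5480 J.
Work done on the gas = −W_by = -5480 J.

-5480 J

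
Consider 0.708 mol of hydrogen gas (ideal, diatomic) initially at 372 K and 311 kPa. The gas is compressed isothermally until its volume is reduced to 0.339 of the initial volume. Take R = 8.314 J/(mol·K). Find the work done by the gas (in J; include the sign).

V₁ = nRT₁/P₁ = 0.708×8.314×372/311 = 7.04 L.
Isothermal: T stays 372 K; PV = const ⇒ V₂ = 2.39 L, P₂ = 917 kPa.
W = nRT ln(V₂/V₁) = 0.708×8.314×372×ln(0.339) = -2370 J.

-2370 J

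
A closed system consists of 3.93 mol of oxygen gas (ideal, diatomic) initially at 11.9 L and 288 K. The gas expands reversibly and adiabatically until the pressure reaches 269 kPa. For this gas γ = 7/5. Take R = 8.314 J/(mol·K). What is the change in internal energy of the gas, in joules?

-6240 J

P₁ = nRT₁/V₁ = 3.93×8.314×288/11.9 = 791 kPa.
Adiabatic: T₂/T₁ = (P₂/P₁)^((γ−1)/γ) ⇒ T₂ = 288×(0.340)^0.286 = 212 K; V₂ = 25.7 L.
For an ideal gas ΔU = nCvΔT with Cv = (5/2)R = 20.8 J/(mol·K).
ΔU = 3.93×20.8×(212−288) = -6240 J.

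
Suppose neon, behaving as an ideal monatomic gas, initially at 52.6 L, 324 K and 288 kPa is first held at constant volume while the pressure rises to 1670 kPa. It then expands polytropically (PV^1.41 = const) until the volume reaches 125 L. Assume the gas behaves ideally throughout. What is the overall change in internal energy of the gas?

n = P₁V₁/(RT₁) = 288×52.6/(8.314×324) = 5.62 mol.
Step 1 — Isochoric: V stays 52.6 L; P/T = const ⇒ T₂ = 1880 K, P₂ = 1670 kPa.
W = 0 (no volume change).
ΔU = nCvΔT = 5.62×12.5×(1880−324) = 109000 J.
Q = ΔU = 109000 J.
State after step 1: P = 1670 kPa, V = 52.6 L, T = 1880 K.
Step 2 — Polytropic n=1.41: T₂ = T₁(V₁/V₂)^(n−1) = 1880×(0.421)^0.41 = 1320 K; P₂ = P₁(V₁/V₂)^n = 493 kPa.
W = (P₁V₁−P₂V₂)/(n−1) = (1670×52.6−493×125)/0.41 = 64000 J.
ΔU = nCvΔT = 5.62×12.5×(1320−1880) = -39400 J.
Q = ΔU + W = 24600 J.
Net over both steps: W = 64000 J, Q = 134000 J, ΔU = 69700 J.

69700 J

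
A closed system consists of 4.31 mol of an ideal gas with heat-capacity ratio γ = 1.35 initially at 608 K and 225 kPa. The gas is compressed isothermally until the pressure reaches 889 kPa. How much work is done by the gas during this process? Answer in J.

-29900 J

V₁ = nRT₁/P₁ = 4.31×8.314×608/225 = 96.8 L.
Isothermal: T stays 608 K; PV = const ⇒ V₂ = 24.5 L, P₂ = 889 kPa.
W = nRT ln(V₂/V₁) = 4.31×8.314×608×ln(0.253) = -29900 J.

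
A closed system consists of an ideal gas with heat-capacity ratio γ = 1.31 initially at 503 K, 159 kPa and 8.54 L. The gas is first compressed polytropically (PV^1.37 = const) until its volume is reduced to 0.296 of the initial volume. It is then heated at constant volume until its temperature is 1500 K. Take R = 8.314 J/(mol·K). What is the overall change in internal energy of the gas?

n = P₁V₁/(RT₁) = 159×8.54/(8.314×503) = 0.325 mol.
Step 1 — Polytropic n=1.37: T₂ = T₁(V₁/V₂)^(n−1) = 503×(3.38)^0.37 = 789 K; P₂ = P₁(V₁/V₂)^n = 843 kPa.
W = (P₁V₁−P₂V₂)/(n−1) = (159×8.54−843×2.53)/0.37 = -2090 J.
ΔU = nCvΔT = 0.325×26.8×(789−503) = 2490 J.
Q = ΔU + W = 404 J.
State after step 1: P = 843 kPa, V = 2.53 L, T = 789 K.
Step 2 — Isochoric: V stays 2.53 L; P/T = const ⇒ T₂ = 1500 K, P₂ = 1600 kPa.
W = 0 (no volume change).
ΔU = nCvΔT = 0.325×26.8×(1500−789) = 6190 J.
Q = ΔU = 6190 J.
Net over both steps: W = -2090 J, Q = 6590 J, ΔU = 8680 J.

8680 J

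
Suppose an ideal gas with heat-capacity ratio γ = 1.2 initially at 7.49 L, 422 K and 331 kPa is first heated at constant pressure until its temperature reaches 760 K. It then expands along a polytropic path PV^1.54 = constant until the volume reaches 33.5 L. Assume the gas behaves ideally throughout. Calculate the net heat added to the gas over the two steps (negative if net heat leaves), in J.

6460 J

n = P₁V₁/(RT₁) = 331×7.49/(8.314×422) = 0.707 mol.
Step 1 — Isobaric: P stays 331 kPa; V/T = const ⇒ T₂ = 760 K, V₂ = 13.5 L.
W = PΔV = 331×(13.5−7.49) kPa·L = 1990 J.
ΔU = nCvΔT = 0.707×41.6×(760−422) = 9930 J.
Q = ΔU + W = nCpΔT = 11900 J.
State after step 1: P = 331 kPa, V = 13.5 L, T = 760 K.
Step 2 — Polytropic n=1.54: T₂ = T₁(V₁/V₂)^(n−1) = 760×(0.403)^0.54 = 465 K; P₂ = P₁(V₁/V₂)^n = 81.6 kPa.
W = (P₁V₁−P₂V₂)/(n−1) = (331×13.5−81.6×33.5)/0.54 = 3210 J.
ΔU = nCvΔT = 0.707×41.6×(465−760) = -8660 J.
Q = ΔU + W = -5460 J.
Net over both steps: W = 5190 J, Q = 6460 J, ΔU = 1260 J.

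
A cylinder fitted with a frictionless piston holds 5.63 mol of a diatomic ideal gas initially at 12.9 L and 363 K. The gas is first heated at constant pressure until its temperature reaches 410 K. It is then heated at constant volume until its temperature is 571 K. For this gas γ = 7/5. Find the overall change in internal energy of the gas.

P₁ = nRT₁/V₁ = 5.63×8.314×363/12.9 = 1320 kPa.
Step 1 — Isobaric: P stays 1320 kPa; V/T = const ⇒ T₂ = 410 K, V₂ = 14.6 L.
W = PΔV = 1320×(14.6−12.9) kPa·L = 2200 J.
ΔU = nCvΔT = 5.63×20.8×(410−363) = 5500 J.
Q = ΔU + W = nCpΔT = 7700 J.
State after step 1: P = 1320 kPa, V = 14.6 L, T = 410 K.
Step 2 — Isochoric: V stays 14.6 L; P/T = const ⇒ T₂ = 571 K, P₂ = 1830 kPa.
W = 0 (no volume change).
ΔU = nCvΔT = 5.63×20.8×(571−410) = 18800 J.
Q = ΔU = 18800 J.
Net over both steps: W = 2200 J, Q = 26500 J, ΔU = 24300 J.

24300 J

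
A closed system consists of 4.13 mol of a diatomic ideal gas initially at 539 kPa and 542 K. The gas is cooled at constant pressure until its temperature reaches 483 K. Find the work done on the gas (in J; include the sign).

2030 J

V₁ = nRT₁/P₁ = 4.13×8.314×542/539 = 34.5 L.
Isobaric: P stays 539 kPa; V/T = const ⇒ T₂ = 483 K, V₂ = 30.8 L.
W = PΔV = 539×(30.8−34.5) kPa·L = -2030 J.
Work done on the gas = −W_by = 2030 J.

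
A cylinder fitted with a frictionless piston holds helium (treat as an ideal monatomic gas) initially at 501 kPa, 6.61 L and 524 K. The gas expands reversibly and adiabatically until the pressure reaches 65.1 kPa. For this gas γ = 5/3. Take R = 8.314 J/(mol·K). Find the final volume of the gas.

Adiabatic: T₂/T₁ = (P₂/P₁)^((γ−1)/γ) ⇒ T₂ = 524×(0.130)^0.400 = 232 K; V₂ = 22.5 L.

22.5 L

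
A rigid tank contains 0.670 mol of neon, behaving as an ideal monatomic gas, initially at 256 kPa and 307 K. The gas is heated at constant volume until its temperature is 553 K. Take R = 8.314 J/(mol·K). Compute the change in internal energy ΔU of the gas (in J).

2060 J

V₁ = nRT₁/P₁ = 0.670×8.314×307/256 = 6.68 L.
Isochoric: V stays 6.68 L; P/T = const ⇒ T₂ = 553 K, P₂ = 461 kPa.
For an ideal gas ΔU = nCvΔT with Cv = (3/2)R = 12.5 J/(mol·K).
ΔU = 0.670×12.5×(553−307) = 2060 J.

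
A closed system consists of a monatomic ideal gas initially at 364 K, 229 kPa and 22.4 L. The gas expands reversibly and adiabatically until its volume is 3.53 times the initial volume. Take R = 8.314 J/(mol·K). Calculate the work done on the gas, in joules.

-4380 J

n = P₁V₁/(RT₁) = 229×22.4/(8.314×364) = 1.70 mol.
Adiabatic: TV^(γ−1) = const ⇒ T₂ = 364×(0.283)^0.667 = 157 K; PV^γ = const ⇒ P₂ = 28.0 kPa.
ΔU = nCvΔT = 1.70×12.5×(157−364) = -4380 J.
Q = 0 for an adiabatic process, so W = −ΔU = 4380 J.
Work done on the gas = −W_by = -4380 J.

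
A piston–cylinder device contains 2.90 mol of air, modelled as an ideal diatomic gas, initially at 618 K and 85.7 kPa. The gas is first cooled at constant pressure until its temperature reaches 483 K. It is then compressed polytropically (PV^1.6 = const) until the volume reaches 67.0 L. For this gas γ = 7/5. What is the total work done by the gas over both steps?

-13500 J

V₁ = nRT₁/P₁ = 2.90×8.314×618/85.7 = 174 L.
Step 1 — Isobaric: P stays 85.7 kPa; V/T = const ⇒ T₂ = 483 K, V₂ = 136 L.
W = PΔV = 85.7×(136−174) kPa·L = -3250 J.
ΔU = nCvΔT = 2.90×20.8×(483−618) = -8140 J.
Q = ΔU + W = nCpΔT = -11400 J.
State after step 1: P = 85.7 kPa, V = 136 L, T = 483 K.
Step 2 — Polytropic n=1.6: T₂ = T₁(V₁/V₂)^(n−1) = 483×(2.03)^0.60 = 738 K; P₂ = P₁(V₁/V₂)^n = 266 kPa.
W = (P₁V₁−P₂V₂)/(n−1) = (85.7×136−266×67.0)/0.60 = -10300 J.
ΔU = nCvΔT = 2.90×20.8×(738−483) = 15400 J.
Q = ΔU + W = 5130 J.
Net over both steps: W = -13500 J, Q = -6260 J, ΔU = 7250 J.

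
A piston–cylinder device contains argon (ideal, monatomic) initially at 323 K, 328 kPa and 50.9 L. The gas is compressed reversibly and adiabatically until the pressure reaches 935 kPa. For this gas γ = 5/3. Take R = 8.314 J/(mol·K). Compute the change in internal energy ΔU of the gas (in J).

13000 J

n = P₁V₁/(RT₁) = 328×50.9/(8.314×323) = 6.22 mol.
Adiabatic: T₂/T₁ = (P₂/P₁)^((γ−1)/γ) ⇒ T₂ = 323×(2.85)^0.400 = 491 K; V₂ = 27.1 L.
For an ideal gas ΔU = nCvΔT with Cv = (3/2)R = 12.5 J/(mol·K).
ΔU = 6.22×12.5×(491−323) = 13000 J.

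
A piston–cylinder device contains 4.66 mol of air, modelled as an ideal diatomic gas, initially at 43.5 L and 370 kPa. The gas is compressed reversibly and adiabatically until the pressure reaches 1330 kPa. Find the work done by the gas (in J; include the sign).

-17800 J

T₁ = P₁V₁/(nR) = 370×43.5/(4.66×8.314) = 415 K.
Adiabatic: T₂/T₁ = (P₂/P₁)^((γ−1)/γ) ⇒ T₂ = 415×(3.59)^0.286 = 599 K; V₂ = 17.4 L.
ΔU = nCvΔT = 4.66×20.8×(599−415) = 17800 J.
Q = 0 for an adiabatic process, so W = −ΔU = -17800 J.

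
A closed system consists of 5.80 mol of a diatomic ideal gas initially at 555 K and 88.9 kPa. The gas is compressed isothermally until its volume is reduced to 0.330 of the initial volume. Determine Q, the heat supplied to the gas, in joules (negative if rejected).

-29700 J

V₁ = nRT₁/P₁ = 5.80×8.314×555/88.9 = 301 L.
Isothermal: T stays 555 K; PV = const ⇒ V₂ = 99.3 L, P₂ = 269 kPa.
ΔU = 0 (ideal gas, T constant).
W = nRT ln(V₂/V₁) = 5.80×8.314×555×ln(0.330) = -29700 J.
Q = ΔU + W = -29700 J.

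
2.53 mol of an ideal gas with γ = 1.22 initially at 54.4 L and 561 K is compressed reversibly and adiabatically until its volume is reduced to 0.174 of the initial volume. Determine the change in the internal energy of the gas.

P₁ = nRT₁/V₁ = 2.53×8.314×561/54.4 = 217 kPa.
Adiabatic: TV^(γ−1) = const ⇒ T₂ = 561×(5.75)^0.220 = 824 K; PV^γ = const ⇒ P₂ = 1830 kPa.
For an ideal gas ΔU = nCvΔT with Cv = R/(γ−1) = 37.8 J/(mol·K).
ΔU = 2.53×37.8×(824−561) = 25200 J.

25200 J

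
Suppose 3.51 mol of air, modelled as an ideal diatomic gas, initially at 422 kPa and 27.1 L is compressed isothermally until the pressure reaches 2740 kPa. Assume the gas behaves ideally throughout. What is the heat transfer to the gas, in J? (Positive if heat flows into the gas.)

T₁ = P₁V₁/(nR) = 422×27.1/(3.51×8.314) = 392 K.
Isothermal: T stays 392 K; PV = const ⇒ V₂ = 4.17 L, P₂ = 2740 kPa.
ΔU = 0 (ideal gas, T constant).
W = nRT ln(V₂/V₁) = 3.51×8.314×392×ln(0.154) = -21400 J.
Q = ΔU + W = -21400 J.

-21400 J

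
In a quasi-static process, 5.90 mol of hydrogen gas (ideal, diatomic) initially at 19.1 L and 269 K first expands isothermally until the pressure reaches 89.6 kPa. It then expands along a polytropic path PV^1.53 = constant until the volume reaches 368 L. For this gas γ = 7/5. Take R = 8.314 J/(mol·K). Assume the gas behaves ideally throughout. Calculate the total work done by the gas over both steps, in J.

P₁ = nRT₁/V₁ = 5.90×8.314×269/19.1 = 691 kPa.
Step 1 — Isothermal: T stays 269 K; PV = const ⇒ V₂ = 147 L, P₂ = 89.6 kPa.
ΔU = 0 (ideal gas, T constant).
W = nRT ln(V₂/V₁) = 5.90×8.314×269×ln(7.71) = 27000 J.
Q = ΔU + W = 27000 J.
State after step 1: P = 89.6 kPa, V = 147 L, T = 269 K.
Step 2 — Polytropic n=1.53: T₂ = T₁(V₁/V₂)^(n−1) = 269×(0.400)^0.53 = 166 K; P₂ = P₁(V₁/V₂)^n = 22.1 kPa.
W = (P₁V₁−P₂V₂)/(n−1) = (89.6×147−22.1×368)/0.53 = 9570 J.
ΔU = nCvΔT = 5.90×20.8×(166−269) = -12700 J.
Q = ΔU + W = -3110 J.
Net over both steps: W = 36500 J, Q = 23800 J, ΔU = -12700 J.

36500 J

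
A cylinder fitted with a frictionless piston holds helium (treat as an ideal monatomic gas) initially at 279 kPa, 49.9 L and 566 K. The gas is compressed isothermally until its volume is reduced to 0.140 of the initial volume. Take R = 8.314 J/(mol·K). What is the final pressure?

1990 kPa

Isothermal: T stays 566 K; PV = const ⇒ V₂ = 6.99 L, P₂ = 1990 kPa.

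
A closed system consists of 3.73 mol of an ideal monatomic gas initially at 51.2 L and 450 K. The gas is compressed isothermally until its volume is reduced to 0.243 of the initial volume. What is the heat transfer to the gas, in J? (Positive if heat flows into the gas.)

-19700 J

P₁ = nRT₁/V₁ = 3.73×8.314×450/51.2 = 273 kPa.
Isothermal: T stays 450 K; PV = const ⇒ V₂ = 12.4 L, P₂ = 1120 kPa.
ΔU = 0 (ideal gas, T constant).
W = nRT ln(V₂/V₁) = 3.73×8.314×450×ln(0.243) = -19700 J.
Q = ΔU + W = -19700 J.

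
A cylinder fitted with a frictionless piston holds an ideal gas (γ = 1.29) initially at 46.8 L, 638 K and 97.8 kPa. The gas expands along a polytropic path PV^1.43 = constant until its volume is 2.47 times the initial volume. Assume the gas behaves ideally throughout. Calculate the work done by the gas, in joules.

3430 J

n = P₁V₁/(RT₁) = 97.8×46.8/(8.314×638) = 0.863 mol.
Polytropic n=1.43: T₂ = T₁(V₁/V₂)^(n−1) = 638×(0.405)^0.43 = 432 K; P₂ = P₁(V₁/V₂)^n = 26.8 kPa.
W = (P₁V₁−P₂V₂)/(n−1) = (97.8×46.8−26.8×116)/0.43 = 3430 J.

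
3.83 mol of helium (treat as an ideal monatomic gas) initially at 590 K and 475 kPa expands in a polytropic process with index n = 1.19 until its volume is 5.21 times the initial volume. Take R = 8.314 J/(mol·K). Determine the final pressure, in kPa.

V₁ = nRT₁/P₁ = 3.83×8.314×590/475 = 39.6 L.
Polytropic n=1.19: T₂ = T₁(V₁/V₂)^(n−1) = 590×(0.192)^0.19 = 431 K; P₂ = P₁(V₁/V₂)^n = 66.6 kPa.

66.6 kPa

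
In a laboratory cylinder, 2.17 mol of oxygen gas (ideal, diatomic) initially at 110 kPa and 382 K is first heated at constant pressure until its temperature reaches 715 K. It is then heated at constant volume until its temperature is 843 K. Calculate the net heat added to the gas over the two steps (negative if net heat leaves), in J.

V₁ = nRT₁/P₁ = 2.17×8.314×382/110 = 62.7 L.
Step 1 — Isobaric: P stays 110 kPa; V/T = const ⇒ T₂ = 715 K, V₂ = 117 L.
W = PΔV = 110×(117−62.7) kPa·L = 6010 J.
ΔU = nCvΔT = 2.17×20.8×(715−382) = 15000 J.
Q = ΔU + W = nCpΔT = 21000 J.
State after step 1: P = 110 kPa, V = 117 L, T = 715 K.
Step 2 — Isochoric: V stays 117 L; P/T = const ⇒ T₂ = 843 K, P₂ = 130 kPa.
W = 0 (no volume change).
ΔU = nCvΔT = 2.17×20.8×(843−715) = 5770 J.
Q = ΔU = 5770 J.
Net over both steps: W = 6010 J, Q = 26800 J, ΔU = 20800 J.

26800 J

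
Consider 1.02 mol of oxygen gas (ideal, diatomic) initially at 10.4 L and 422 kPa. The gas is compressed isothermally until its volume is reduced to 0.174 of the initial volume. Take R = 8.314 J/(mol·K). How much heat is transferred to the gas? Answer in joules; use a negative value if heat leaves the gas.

T₁ = P₁V₁/(nR) = 422×10.4/(1.02×8.314) = 518 K.
Isothermal: T stays 518 K; PV = const ⇒ V₂ = 1.81 L, P₂ = 2430 kPa.
ΔU = 0 (ideal gas, T constant).
W = nRT ln(V₂/V₁) = 1.02×8.314×518×ln(0.174) = -7670 J.
Q = ΔU + W = -7670 J.

-7670 J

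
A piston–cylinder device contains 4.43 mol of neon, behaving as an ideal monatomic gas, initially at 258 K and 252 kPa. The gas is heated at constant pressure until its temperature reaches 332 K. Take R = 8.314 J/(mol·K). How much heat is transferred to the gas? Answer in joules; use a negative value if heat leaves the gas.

V₁ = nRT₁/P₁ = 4.43×8.314×258/252 = 37.7 L.
Isobaric: P stays 252 kPa; V/T = const ⇒ T₂ = 332 K, V₂ = 48.5 L.
W = PΔV = 252×(48.5−37.7) kPa·L = 2730 J.
ΔU = nCvΔT = 4.43×12.5×(332−258) = 4090 J.
Q = ΔU + W = nCpΔT = 6810 J.

6810 J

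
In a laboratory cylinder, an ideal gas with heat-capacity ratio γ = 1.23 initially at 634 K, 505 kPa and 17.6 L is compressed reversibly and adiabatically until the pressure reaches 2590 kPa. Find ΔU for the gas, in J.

n = P₁V₁/(RT₁) = 505×17.6/(8.314×634) = 1.69 mol.
Adiabatic: T₂/T₁ = (P₂/P₁)^((γ−1)/γ) ⇒ T₂ = 634×(5.13)^0.187 = 861 K; V₂ = 4.66 L.
For an ideal gas ΔU = nCvΔT with Cv = R/(γ−1) = 36.1 J/(mol·K).
ΔU = 1.69×36.1×(861−634) = 13800 J.

13800 J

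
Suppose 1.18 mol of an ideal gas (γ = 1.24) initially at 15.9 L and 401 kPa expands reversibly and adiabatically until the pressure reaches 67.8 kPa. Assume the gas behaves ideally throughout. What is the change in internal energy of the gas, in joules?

T₁ = P₁V₁/(nR) = 401×15.9/(1.18×8.314) = 650 K.
Adiabatic: T₂/T₁ = (P₂/P₁)^((γ−1)/γ) ⇒ T₂ = 650×(0.169)^0.194 = 461 K; V₂ = 66.7 L.
For an ideal gas ΔU = nCvΔT with Cv = R/(γ−1) = 34.6 J/(mol·K).
ΔU = 1.18×34.6×(461−650) = -7730 J.

-7730 J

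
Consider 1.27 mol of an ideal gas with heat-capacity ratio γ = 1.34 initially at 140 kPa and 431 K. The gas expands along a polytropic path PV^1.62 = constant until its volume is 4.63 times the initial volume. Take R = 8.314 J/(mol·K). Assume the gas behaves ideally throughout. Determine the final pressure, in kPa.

11.7 kPa

V₁ = nRT₁/P₁ = 1.27×8.314×431/140 = 32.5 L.
Polytropic n=1.62: T₂ = T₁(V₁/V₂)^(n−1) = 431×(0.216)^0.62 = 167 K; P₂ = P₁(V₁/V₂)^n = 11.7 kPa.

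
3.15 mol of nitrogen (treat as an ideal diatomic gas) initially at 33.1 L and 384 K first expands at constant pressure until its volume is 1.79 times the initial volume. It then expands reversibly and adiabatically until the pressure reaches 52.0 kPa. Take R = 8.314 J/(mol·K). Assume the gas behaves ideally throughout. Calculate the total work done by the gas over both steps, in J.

25800 J

P₁ = nRT₁/V₁ = 3.15×8.314×384/33.1 = 304 kPa.
Step 1 — Isobaric: P stays 304 kPa; V/T = const ⇒ T₂ = 687 K, V₂ = 59.2 L.
W = PΔV = 304×(59.2−33.1) kPa·L = 7940 J.
ΔU = nCvΔT = 3.15×20.8×(687−384) = 19900 J.
Q = ΔU + W = nCpΔT = 27800 J.
State after step 1: P = 304 kPa, V = 59.2 L, T = 687 K.
Step 2 — Adiabatic: T₂/T₁ = (P₂/P₁)^((γ−1)/γ) ⇒ T₂ = 687×(0.171)^0.286 = 415 K; V₂ = 209 L.
ΔU = nCvΔT = 3.15×20.8×(415−687) = -17800 J.
Q = 0 for an adiabatic process, so W = −ΔU = 17800 J.
Net over both steps: W = 25800 J, Q = 27800 J, ΔU = 2040 J.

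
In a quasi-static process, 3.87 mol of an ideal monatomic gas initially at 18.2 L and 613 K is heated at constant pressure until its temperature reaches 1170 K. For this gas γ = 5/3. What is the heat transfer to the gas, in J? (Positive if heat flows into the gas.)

P₁ = nRT₁/V₁ = 3.87×8.314×613/18.2 = 1080 kPa.
Isobaric: P stays 1080 kPa; V/T = const ⇒ T₂ = 1170 K, V₂ = 34.7 L.
W = PΔV = 1080×(34.7−18.2) kPa·L = 17900 J.
ΔU = nCvΔT = 3.87×12.5×(1170−613) = 26900 J.
Q = ΔU + W = nCpΔT = 44800 J.

44800 J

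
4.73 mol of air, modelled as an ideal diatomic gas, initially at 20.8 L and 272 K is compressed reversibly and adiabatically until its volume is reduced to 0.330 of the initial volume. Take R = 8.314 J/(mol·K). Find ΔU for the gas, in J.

14900 J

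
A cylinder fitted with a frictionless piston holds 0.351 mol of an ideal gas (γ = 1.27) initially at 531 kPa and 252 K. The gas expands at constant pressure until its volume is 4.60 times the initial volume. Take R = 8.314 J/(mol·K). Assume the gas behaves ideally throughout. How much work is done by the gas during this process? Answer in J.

V₁ = nRT₁/P₁ = 0.351×8.314×252/531 = 1.38 L.
Isobaric: P stays 531 kPa; V/T = const ⇒ T₂ = 1160 K, V₂ = 6.37 L.
W = PΔV = 531×(6.37−1.38) kPa·L = 2650 J.

2650 J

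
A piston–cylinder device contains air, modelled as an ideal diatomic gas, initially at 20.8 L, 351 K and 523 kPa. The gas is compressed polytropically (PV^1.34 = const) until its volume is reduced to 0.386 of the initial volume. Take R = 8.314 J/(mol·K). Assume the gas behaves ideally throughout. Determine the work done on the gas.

12200 J

n = P₁V₁/(RT₁) = 523×20.8/(8.314×351) = 3.73 mol.
Polytropic n=1.34: T₂ = T₁(V₁/V₂)^(n−1) = 351×(2.59)^0.34 = 485 K; P₂ = P₁(V₁/V₂)^n = 1870 kPa.
W = (P₁V₁−P₂V₂)/(n−1) = (523×20.8−1870×8.03)/0.34 = -12200 J.
Work done on the gas = −W_by = 12200 J.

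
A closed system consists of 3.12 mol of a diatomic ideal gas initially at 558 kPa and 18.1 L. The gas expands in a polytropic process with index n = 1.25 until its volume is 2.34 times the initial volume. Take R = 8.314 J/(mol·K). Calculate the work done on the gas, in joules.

T₁ = P₁V₁/(nR) = 558×18.1/(3.12×8.314) = 389 K.
Polytropic n=1.25: T₂ = T₁(V₁/V₂)^(n−1) = 389×(0.427)^0.25 = 315 K; P₂ = P₁(V₁/V₂)^n = 193 kPa.
W = (P₁V₁−P₂V₂)/(n−1) = (558×18.1−193×42.4)/0.25 = 7740 J.
Work done on the gas = −W_by = -7740 J.

-7740 J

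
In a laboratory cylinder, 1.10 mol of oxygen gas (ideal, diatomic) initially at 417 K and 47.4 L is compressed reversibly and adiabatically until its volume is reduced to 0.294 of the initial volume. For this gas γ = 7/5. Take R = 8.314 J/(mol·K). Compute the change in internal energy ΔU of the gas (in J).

6020 J

P₁ = nRT₁/V₁ = 1.10×8.314×417/47.4 = 80.5 kPa.
Adiabatic: TV^(γ−1) = const ⇒ T₂ = 417×(3.40)^0.400 = 680 K; PV^γ = const ⇒ P₂ = 447 kPa.
For an ideal gas ΔU = nCvΔT with Cv = (5/2)R = 20.8 J/(mol·K).
ΔU = 1.10×20.8×(680−417) = 6020 J.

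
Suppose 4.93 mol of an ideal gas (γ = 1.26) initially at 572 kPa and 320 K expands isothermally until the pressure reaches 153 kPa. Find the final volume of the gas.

V₁ = nRT₁/P₁ = 4.93×8.314×320/572 = 22.9 L.
Isothermal: T stays 320 K; PV = const ⇒ V₂ = 85.7 L, P₂ = 153 kPa.

85.7 L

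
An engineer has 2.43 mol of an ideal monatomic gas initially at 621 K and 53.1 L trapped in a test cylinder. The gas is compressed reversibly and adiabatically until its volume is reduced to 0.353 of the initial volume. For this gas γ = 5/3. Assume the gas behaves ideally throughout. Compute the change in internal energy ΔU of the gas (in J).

18900 J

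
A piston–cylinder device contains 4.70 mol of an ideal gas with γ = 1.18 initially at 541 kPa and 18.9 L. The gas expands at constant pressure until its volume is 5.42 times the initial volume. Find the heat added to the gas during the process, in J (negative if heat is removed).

T₁ = P₁V₁/(nR) = 541×18.9/(4.70×8.314) = 262 K.
Isobaric: P stays 541 kPa; V/T = const ⇒ T₂ = 1420 K, V₂ = 102 L.
W = PΔV = 541×(102−18.9) kPa·L = 45200 J.
ΔU = nCvΔT = 4.70×46.2×(1420−262) = 251000 J.
Q = ΔU + W = nCpΔT = 296000 J.

296000 J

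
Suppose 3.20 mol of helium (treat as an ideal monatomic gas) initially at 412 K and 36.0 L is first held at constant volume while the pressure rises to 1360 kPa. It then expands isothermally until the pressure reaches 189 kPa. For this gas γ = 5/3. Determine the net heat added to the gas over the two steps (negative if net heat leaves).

154000 J

P₁ = nRT₁/V₁ = 3.20×8.314×412/36.0 = 304 kPa.
Step 1 — Isochoric: V stays 36.0 L; P/T = const ⇒ T₂ = 1840 K, P₂ = 1360 kPa.
W = 0 (no volume change).
ΔU = nCvΔT = 3.20×12.5×(1840−412) = 57000 J.
Q = ΔU = 57000 J.
State after step 1: P = 1360 kPa, V = 36.0 L, T = 1840 K.
Step 2 — Isothermal: T stays 1840 K; PV = const ⇒ V₂ = 259 L, P₂ = 189 kPa.
ΔU = 0 (ideal gas, T constant).
W = nRT ln(V₂/V₁) = 3.20×8.314×1840×ln(7.20) = 96600 J.
Q = ΔU + W = 96600 J.
Net over both steps: W = 96600 J, Q = 154000 J, ΔU = 57000 J.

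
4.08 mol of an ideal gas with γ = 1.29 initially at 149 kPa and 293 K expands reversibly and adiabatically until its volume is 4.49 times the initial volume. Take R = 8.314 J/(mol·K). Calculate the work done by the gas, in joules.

12100 J

V₁ = nRT₁/P₁ = 4.08×8.314×293/149 = 66.7 L.
Adiabatic: TV^(γ−1) = const ⇒ T₂ = 293×(0.223)^0.290 = 190 K; PV^γ = const ⇒ P₂ = 21.5 kPa.
ΔU = nCvΔT = 4.08×28.7×(190−293) = -12100 J.
Q = 0 for an adiabatic process, so W = −ΔU = 12100 J.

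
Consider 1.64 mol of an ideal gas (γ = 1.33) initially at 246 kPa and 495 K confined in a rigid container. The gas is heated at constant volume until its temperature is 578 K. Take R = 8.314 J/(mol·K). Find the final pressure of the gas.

V₁ = nRT₁/P₁ = 1.64×8.314×495/246 = 27.4 L.
Isochoric: V stays 27.4 L; P/T = const ⇒ T₂ = 578 K, P₂ = 287 kPa.

287 kPa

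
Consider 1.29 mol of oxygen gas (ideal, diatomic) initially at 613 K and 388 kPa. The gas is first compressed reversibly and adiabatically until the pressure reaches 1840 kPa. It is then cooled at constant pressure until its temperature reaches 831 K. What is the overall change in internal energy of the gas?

5850 J

V₁ = nRT₁/P₁ = 1.29×8.314×613/388 = 16.9 L.
Step 1 — Adiabatic: T₂/T₁ = (P₂/P₁)^((γ−1)/γ) ⇒ T₂ = 613×(4.74)^0.286 = 956 K; V₂ = 5.57 L.
ΔU = nCvΔT = 1.29×20.8×(956−613) = 9210 J.
Q = 0 for an adiabatic process, so W = −ΔU = -9210 J.
State after step 1: P = 1840 kPa, V = 5.57 L, T = 956 K.
Step 2 — Isobaric: P stays 1840 kPa; V/T = const ⇒ T₂ = 831 K, V₂ = 4.84 L.
W = PΔV = 1840×(4.84−5.57) kPa·L = -1340 J.
ΔU = nCvΔT = 1.29×20.8×(831−956) = -3360 J.
Q = ΔU + W = nCpΔT = -4700 J.
Net over both steps: W = -10500 J, Q = -4700 J, ΔU = 5850 J.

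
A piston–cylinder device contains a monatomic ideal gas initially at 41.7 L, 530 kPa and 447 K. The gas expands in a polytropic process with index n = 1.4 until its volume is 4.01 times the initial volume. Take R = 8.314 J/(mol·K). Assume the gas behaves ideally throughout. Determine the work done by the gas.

23500 J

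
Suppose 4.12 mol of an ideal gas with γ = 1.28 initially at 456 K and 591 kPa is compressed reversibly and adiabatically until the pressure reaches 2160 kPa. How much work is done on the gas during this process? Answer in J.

V₁ = nRT₁/P₁ = 4.12×8.314×456/591 = 26.4 L.
Adiabatic: T₂/T₁ = (P₂/P₁)^((γ−1)/γ) ⇒ T₂ = 456×(3.65)^0.219 = 605 K; V₂ = 9.60 L.
ΔU = nCvΔT = 4.12×29.7×(605−456) = 18300 J.
Q = 0 for an adiabatic process, so W = −ΔU = -18300 J.
Work done on the gas = −W_by = 18300 J.

18300 J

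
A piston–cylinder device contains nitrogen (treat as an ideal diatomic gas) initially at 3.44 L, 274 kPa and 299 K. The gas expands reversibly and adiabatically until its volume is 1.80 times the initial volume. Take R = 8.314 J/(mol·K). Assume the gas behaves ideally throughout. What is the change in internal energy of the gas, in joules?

-494 J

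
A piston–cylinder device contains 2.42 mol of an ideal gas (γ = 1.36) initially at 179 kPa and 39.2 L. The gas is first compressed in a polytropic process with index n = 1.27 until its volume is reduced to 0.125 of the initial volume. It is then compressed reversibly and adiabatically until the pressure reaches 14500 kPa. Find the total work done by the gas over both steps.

T₁ = P₁V₁/(nR) = 179×39.2/(2.42×8.314) = 349 K.
Step 1 — Polytropic n=1.27: T₂ = T₁(V₁/V₂)^(n−1) = 349×(8.00)^0.27 = 611 K; P₂ = P₁(V₁/V₂)^n = 2510 kPa.
W = (P₁V₁−P₂V₂)/(n−1) = (179×39.2−2510×4.90)/0.27 = -19600 J.
ΔU = nCvΔT = 2.42×23.1×(611−349) = 14700 J.
Q = ΔU + W = -4890 J.
State after step 1: P = 2510 kPa, V = 4.90 L, T = 611 K.
Step 2 — Adiabatic: T₂/T₁ = (P₂/P₁)^((γ−1)/γ) ⇒ T₂ = 611×(5.78)^0.265 = 973 K; V₂ = 1.35 L.
ΔU = nCvΔT = 2.42×23.1×(973−611) = 20200 J.
Q = 0 for an adiabatic process, so W = −ΔU = -20200 J.
Net over both steps: W = -39800 J, Q = -4890 J, ΔU = 34900 J.

-39800 J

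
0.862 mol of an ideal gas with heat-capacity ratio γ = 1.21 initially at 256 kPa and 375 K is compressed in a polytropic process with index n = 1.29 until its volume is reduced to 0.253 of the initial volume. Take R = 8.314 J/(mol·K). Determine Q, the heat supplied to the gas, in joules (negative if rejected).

1730 J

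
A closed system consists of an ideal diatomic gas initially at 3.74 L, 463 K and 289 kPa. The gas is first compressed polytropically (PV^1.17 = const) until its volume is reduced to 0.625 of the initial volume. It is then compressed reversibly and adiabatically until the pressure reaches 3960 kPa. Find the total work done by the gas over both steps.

-2890 J

n = P₁V₁/(RT₁) = 289×3.74/(8.314×463) = 0.281 mol.
Step 1 — Polytropic n=1.17: T₂ = T₁(V₁/V₂)^(n−1) = 463×(1.60)^0.17 = 502 K; P₂ = P₁(V₁/V₂)^n = 501 kPa.
W = (P₁V₁−P₂V₂)/(n−1) = (289×3.74−501×2.34)/0.17 = -529 J.
ΔU = nCvΔT = 0.281×20.8×(502−463) = 225 J.
Q = ΔU + W = -304 J.
State after step 1: P = 501 kPa, V = 2.34 L, T = 502 K.
Step 2 — Adiabatic: T₂/T₁ = (P₂/P₁)^((γ−1)/γ) ⇒ T₂ = 502×(7.91)^0.286 = 905 K; V₂ = 0.534 L.
ΔU = nCvΔT = 0.281×20.8×(905−502) = 2360 J.
Q = 0 for an adiabatic process, so W = −ΔU = -2360 J.
Net over both steps: W = -2890 J, Q = -304 J, ΔU = 2580 J.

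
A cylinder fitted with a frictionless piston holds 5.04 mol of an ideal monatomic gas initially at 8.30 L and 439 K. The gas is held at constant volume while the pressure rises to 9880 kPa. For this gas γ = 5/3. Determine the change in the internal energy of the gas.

P₁ = nRT₁/V₁ = 5.04×8.314×439/8.30 = 2220 kPa.
Isochoric: V stays 8.30 L; P/T = const ⇒ T₂ = 1960 K, P₂ = 9880 kPa.
For an ideal gas ΔU = nCvΔT with Cv = (3/2)R = 12.5 J/(mol·K).
ΔU = 5.04×12.5×(1960−439) = 95400 J.

95400 J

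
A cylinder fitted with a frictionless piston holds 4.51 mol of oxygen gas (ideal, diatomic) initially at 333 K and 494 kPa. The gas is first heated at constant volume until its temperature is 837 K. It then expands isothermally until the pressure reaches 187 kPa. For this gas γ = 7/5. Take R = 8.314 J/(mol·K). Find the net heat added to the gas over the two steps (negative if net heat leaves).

107000 J

V₁ = nRT₁/P₁ = 4.51×8.314×333/494 = 25.3 L.
Step 1 — Isochoric: V stays 25.3 L; P/T = const ⇒ T₂ = 837 K, P₂ = 1240 kPa.
W = 0 (no volume change).
ΔU = nCvΔT = 4.51×20.8×(837−333) = 47200 J.
Q = ΔU = 47200 J.
State after step 1: P = 1240 kPa, V = 25.3 L, T = 837 K.
Step 2 — Isothermal: T stays 837 K; PV = const ⇒ V₂ = 168 L, P₂ = 187 kPa.
ΔU = 0 (ideal gas, T constant).
W = nRT ln(V₂/V₁) = 4.51×8.314×837×ln(6.64) = 59400 J.
Q = ΔU + W = 59400 J.
Net over both steps: W = 59400 J, Q = 107000 J, ΔU = 47200 J.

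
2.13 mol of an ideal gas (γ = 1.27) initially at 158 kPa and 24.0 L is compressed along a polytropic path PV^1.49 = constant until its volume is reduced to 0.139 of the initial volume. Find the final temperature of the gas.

T₁ = P₁V₁/(nR) = 158×24.0/(2.13×8.314) = 214 K.
Polytropic n=1.49: T₂ = T₁(V₁/V₂)^(n−1) = 214×(7.19)^0.49 = 563 K; P₂ = P₁(V₁/V₂)^n = 2990 kPa.

563 K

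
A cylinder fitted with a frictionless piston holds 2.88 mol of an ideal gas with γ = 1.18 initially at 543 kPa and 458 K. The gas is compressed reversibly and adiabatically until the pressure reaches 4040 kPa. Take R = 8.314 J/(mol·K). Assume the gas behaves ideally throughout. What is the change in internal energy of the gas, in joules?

V₁ = nRT₁/P₁ = 2.88×8.314×458/543 = 20.2 L.
Adiabatic: T₂/T₁ = (P₂/P₁)^((γ−1)/γ) ⇒ T₂ = 458×(7.44)^0.153 = 622 K; V₂ = 3.69 L.
For an ideal gas ΔU = nCvΔT with Cv = R/(γ−1) = 46.2 J/(mol·K).
ΔU = 2.88×46.2×(622−458) = 21800 J.

21800 J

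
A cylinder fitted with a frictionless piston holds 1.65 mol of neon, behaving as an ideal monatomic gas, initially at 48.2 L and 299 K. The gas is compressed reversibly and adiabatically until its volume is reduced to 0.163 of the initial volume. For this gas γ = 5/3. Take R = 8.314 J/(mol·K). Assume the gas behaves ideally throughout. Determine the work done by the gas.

-14500 J

P₁ = nRT₁/V₁ = 1.65×8.314×299/48.2 = 85.1 kPa.
Adiabatic: TV^(γ−1) = const ⇒ T₂ = 299×(6.13)^0.667 = 1000 K; PV^γ = const ⇒ P₂ = 1750 kPa.
ΔU = nCvΔT = 1.65×12.5×(1000−299) = 14500 J.
Q = 0 for an adiabatic process, so W = −ΔU = -14500 J.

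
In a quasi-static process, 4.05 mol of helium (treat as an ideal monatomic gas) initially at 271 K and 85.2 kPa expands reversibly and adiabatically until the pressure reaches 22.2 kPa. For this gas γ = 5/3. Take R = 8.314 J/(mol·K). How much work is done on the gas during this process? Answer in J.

-5690 J

V₁ = nRT₁/P₁ = 4.05×8.314×271/85.2 = 107 L.
Adiabatic: T₂/T₁ = (P₂/P₁)^((γ−1)/γ) ⇒ T₂ = 271×(0.261)^0.400 = 158 K; V₂ = 240 L.
ΔU = nCvΔT = 4.05×12.5×(158−271) = -5690 J.
Q = 0 for an adiabatic process, so W = −ΔU = 5690 J.
Work done on the gas = −W_by = -5690 J.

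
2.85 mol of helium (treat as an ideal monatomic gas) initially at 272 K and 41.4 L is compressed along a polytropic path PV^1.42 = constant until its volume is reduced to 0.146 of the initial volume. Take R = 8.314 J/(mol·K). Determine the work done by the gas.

P₁ = nRT₁/V₁ = 2.85×8.314×272/41.4 = 156 kPa.
Polytropic n=1.42: T₂ = T₁(V₁/V₂)^(n−1) = 272×(6.85)^0.42 = 610 K; P₂ = P₁(V₁/V₂)^n = 2390 kPa.
W = (P₁V₁−P₂V₂)/(n−1) = (156×41.4−2390×6.04)/0.42 = -19100 J.

-19100 J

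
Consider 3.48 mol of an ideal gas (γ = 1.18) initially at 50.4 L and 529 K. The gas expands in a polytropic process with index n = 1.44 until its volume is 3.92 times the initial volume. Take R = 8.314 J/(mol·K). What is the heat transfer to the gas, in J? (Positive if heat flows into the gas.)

-22700 J

P₁ = nRT₁/V₁ = 3.48×8.314×529/50.4 = 304 kPa.
Polytropic n=1.44: T₂ = T₁(V₁/V₂)^(n−1) = 529×(0.255)^0.44 = 290 K; P₂ = P₁(V₁/V₂)^n = 42.5 kPa.
W = (P₁V₁−P₂V₂)/(n−1) = (304×50.4−42.5×198)/0.44 = 15700 J.
ΔU = nCvΔT = 3.48×46.2×(290−529) = -38400 J.
Q = ΔU + W = -22700 J.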